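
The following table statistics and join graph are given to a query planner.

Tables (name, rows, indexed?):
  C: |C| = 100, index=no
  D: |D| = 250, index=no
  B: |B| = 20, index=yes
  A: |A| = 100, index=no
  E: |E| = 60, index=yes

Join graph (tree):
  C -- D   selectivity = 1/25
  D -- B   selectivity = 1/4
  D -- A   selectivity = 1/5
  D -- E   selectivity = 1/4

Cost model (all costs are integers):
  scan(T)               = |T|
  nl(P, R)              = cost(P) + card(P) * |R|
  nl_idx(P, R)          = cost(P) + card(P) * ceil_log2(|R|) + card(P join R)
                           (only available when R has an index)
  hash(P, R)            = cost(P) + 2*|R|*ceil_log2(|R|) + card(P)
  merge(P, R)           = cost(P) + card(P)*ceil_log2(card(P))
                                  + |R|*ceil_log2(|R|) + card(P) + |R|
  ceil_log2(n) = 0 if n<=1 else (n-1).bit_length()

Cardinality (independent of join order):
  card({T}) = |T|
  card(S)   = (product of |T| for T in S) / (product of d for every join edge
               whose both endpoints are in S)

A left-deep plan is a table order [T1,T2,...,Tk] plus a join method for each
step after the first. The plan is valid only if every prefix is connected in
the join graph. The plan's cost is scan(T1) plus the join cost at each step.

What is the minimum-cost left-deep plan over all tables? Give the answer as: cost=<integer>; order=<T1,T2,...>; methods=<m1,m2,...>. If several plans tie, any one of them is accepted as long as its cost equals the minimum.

cost=85220; order=D,C,B,E,A; methods=hash,hash,hash,hash

Selinger DP (subsets sized 1..n):
  {C}: scan cost=100, card=100
  {D}: scan cost=250, card=250
  {B}: scan cost=20, card=20
  {A}: scan cost=100, card=100
  {E}: scan cost=60, card=60
  {CD}: card=1000; try (C,hash)→1900, (D,merge)→3150, (C,merge)→3300, (D,hash)→4200, (D,nl)→25100, (C,nl)→25250; best=1900 via (C,hash)
  {BD}: card=1250; try (B,hash)→700, (D,merge)→2390, (B,merge)→2620, (B,nl_idx)→2750, (D,hash)→4040, (D,nl)→5020 …(+1); best=700 via (B,hash)
  {AD}: card=5000; try (A,hash)→1900, (D,merge)→3150, (A,merge)→3300, (D,hash)→4200, (D,nl)→25100, (A,nl)→25250; best=1900 via (A,hash)
  {DE}: card=3750; try (E,hash)→1220, (D,merge)→2730, (E,merge)→2920, (D,hash)→4120, (E,nl_idx)→5500, (D,nl)→15060 …(+1); best=1220 via (E,hash)
  {BCD}: card=5000; try (B,hash)→3100, (C,hash)→3350, (B,nl_idx)→11900, (B,merge)→13020, (C,merge)→16500, (B,nl)→21900 …(+1); best=3100 via (B,hash)
  {ACD}: card=20000; try (A,hash)→4300, (C,hash)→8300, (A,merge)→13700, (C,merge)→72700, (A,nl)→101900, (C,nl)→501900; best=4300 via (A,hash)
  {CDE}: card=15000; try (E,hash)→3620, (C,hash)→6370, (E,merge)→13320, (E,nl_idx)→22900, (C,merge)→50770, (E,nl)→61900 …(+1); best=3620 via (E,hash)
  {ABD}: card=25000; try (A,hash)→3350, (B,hash)→7100, (A,merge)→16500, (B,nl_idx)→51900, (B,merge)→72020, (B,nl)→101900 …(+1); best=3350 via (A,hash)
  {BDE}: card=18750; try (E,hash)→2670, (B,hash)→5170, (E,merge)→16120, (E,nl_idx)→26950, (B,nl_idx)→38720, (B,merge)→50090 …(+2); best=2670 via (E,hash)
  {ADE}: card=75000; try (A,hash)→6370, (E,hash)→7620, (A,merge)→50770, (E,merge)→72320, (E,nl_idx)→106900, (E,nl)→301900 …(+1); best=6370 via (A,hash)
  {ABCD}: card=100000; try (A,hash)→9500, (B,hash)→24500, (C,hash)→29750, (A,merge)→73900, (B,nl_idx)→204300, (B,merge)→324420 …(+4); best=9500 via (A,hash)
  {BCDE}: card=75000; try (E,hash)→8820, (B,hash)→18820, (C,hash)→22820, (E,merge)→73520, (E,nl_idx)→108100, (B,nl_idx)→153620 …(+5); best=8820 via (E,hash)
  {ACDE}: card=300000; try (A,hash)→20020, (E,hash)→25020, (C,hash)→82770, (A,merge)→229420, (E,merge)→324720, (E,nl_idx)→424300 …(+4); best=20020 via (A,hash)
  {ABDE}: card=375000; try (A,hash)→22820, (E,hash)→29070, (B,hash)→81570, (A,merge)→303470, (E,merge)→403770, (E,nl_idx)→528350 …(+5); best=22820 via (A,hash)
  {ABCDE}: card=1500000; try (A,hash)→85220, (E,hash)→110220, (B,hash)→320220, (C,hash)→399220, (A,merge)→1359620, (E,merge)→1809920 …(+8); best=85220 via (A,hash)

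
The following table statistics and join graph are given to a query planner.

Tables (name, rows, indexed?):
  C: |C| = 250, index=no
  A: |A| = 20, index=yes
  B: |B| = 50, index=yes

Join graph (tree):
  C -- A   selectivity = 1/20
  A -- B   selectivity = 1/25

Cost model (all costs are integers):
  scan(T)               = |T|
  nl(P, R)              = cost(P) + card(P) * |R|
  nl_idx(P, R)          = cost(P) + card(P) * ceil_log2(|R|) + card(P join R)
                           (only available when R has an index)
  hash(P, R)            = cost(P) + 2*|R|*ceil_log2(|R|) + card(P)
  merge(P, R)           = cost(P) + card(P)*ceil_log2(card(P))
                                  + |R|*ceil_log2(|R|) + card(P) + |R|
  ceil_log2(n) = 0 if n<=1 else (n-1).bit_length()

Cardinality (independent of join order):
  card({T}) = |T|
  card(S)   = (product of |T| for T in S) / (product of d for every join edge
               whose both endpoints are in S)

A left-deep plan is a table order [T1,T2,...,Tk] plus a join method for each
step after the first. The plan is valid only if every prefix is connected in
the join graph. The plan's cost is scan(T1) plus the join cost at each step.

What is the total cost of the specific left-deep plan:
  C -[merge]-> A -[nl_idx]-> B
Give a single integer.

4620

step 1: scan C: cost=250, card=250
step 2: join A via merge
    card(P join A) = 250*20/(20) = 250
    cost = 250 + 250*8 + 20*5 + 250 + 20 = 2620
step 3: join B via nl_idx
    card(P join B) = 250*50/(25) = 500
    cost = 2620 + 250*6 + 500 = 4620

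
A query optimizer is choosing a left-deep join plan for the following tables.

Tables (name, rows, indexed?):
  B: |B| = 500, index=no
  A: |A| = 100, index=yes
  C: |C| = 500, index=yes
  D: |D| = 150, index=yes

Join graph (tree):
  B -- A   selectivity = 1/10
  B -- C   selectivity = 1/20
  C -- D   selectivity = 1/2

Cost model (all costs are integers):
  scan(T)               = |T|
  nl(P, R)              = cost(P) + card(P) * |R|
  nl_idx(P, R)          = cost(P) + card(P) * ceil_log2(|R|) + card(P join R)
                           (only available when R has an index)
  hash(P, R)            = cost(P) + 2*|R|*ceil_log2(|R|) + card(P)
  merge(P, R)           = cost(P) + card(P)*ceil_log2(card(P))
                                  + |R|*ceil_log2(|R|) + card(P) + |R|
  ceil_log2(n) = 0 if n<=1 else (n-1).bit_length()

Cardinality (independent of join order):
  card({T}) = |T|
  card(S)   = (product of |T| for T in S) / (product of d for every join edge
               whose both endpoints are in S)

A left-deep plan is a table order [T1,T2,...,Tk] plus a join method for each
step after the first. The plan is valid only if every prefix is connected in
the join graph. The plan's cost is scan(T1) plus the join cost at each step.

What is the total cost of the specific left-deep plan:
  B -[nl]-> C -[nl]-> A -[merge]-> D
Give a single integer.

3751850

step 1: scan B: cost=500, card=500
step 2: join C via nl
    card(P join C) = 500*500/(20) = 12500
    cost = 500 + 500*500 = 250500
step 3: join A via nl
    card(P join A) = 12500*100/(10) = 125000
    cost = 250500 + 12500*100 = 1500500
step 4: join D via merge
    card(P join D) = 125000*150/(2) = 9375000
    cost = 1500500 + 125000*17 + 150*8 + 125000 + 150 = 3751850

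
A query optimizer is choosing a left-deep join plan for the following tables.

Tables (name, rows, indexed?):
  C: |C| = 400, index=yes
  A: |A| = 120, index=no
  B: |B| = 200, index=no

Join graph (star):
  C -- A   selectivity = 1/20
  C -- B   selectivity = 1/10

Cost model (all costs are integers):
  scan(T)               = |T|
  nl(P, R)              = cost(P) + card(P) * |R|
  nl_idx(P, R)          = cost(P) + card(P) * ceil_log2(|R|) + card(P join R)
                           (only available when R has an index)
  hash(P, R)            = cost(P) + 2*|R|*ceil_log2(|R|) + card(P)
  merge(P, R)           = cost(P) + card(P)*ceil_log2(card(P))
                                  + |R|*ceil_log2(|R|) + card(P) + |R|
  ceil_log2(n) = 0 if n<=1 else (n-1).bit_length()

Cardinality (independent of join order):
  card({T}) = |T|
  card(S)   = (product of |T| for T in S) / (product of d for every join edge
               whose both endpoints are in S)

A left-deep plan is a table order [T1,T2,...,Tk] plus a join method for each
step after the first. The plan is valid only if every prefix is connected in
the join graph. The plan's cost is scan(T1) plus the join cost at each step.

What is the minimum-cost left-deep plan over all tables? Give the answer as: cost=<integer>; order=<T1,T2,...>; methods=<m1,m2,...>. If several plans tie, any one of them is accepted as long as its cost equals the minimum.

cost=8080; order=C,A,B; methods=hash,hash

Selinger DP (subsets sized 1..n):
  {C}: scan cost=400, card=400
  {A}: scan cost=120, card=120
  {B}: scan cost=200, card=200
  {AC}: card=2400; try (A,hash)→2480, (C,nl_idx)→3600, (C,merge)→5080, (A,merge)→5360, (C,hash)→7440, (C,nl)→48120 …(+1); best=2480 via (A,hash)
  {BC}: card=8000; try (B,hash)→4000, (C,merge)→6000, (B,merge)→6200, (C,hash)→7600, (C,nl_idx)→10000, (C,nl)→80200 …(+1); best=4000 via (B,hash)
  {ABC}: card=48000; try (B,hash)→8080, (A,hash)→13680, (B,merge)→35480, (A,merge)→116960, (B,nl)→482480, (A,nl)→964000; best=8080 via (B,hash)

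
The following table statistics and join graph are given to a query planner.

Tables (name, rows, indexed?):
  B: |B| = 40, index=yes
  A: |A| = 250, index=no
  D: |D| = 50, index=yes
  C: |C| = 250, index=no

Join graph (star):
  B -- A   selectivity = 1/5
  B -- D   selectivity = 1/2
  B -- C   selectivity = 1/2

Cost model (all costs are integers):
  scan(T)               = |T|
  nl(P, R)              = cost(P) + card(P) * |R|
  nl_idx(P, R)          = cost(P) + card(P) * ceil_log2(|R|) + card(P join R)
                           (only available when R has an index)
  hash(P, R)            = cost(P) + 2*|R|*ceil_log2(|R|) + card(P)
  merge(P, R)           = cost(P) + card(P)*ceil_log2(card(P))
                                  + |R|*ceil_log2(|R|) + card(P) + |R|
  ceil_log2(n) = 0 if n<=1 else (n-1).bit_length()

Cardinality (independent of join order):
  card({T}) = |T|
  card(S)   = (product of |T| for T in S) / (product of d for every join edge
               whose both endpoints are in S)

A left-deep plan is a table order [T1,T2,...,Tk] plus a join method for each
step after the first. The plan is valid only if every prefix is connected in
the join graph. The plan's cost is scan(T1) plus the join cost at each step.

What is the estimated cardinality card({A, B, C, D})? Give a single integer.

6250000

Tables in S: A(250), B(40), C(250), D(50)
Edges inside S: B-A(d=5), B-D(d=2), B-C(d=2)
numerator = 250 * 40 * 250 * 50 = 125000000
denominator = 5 * 2 * 2 = 20
card(S) = 125000000 / 20 = 6250000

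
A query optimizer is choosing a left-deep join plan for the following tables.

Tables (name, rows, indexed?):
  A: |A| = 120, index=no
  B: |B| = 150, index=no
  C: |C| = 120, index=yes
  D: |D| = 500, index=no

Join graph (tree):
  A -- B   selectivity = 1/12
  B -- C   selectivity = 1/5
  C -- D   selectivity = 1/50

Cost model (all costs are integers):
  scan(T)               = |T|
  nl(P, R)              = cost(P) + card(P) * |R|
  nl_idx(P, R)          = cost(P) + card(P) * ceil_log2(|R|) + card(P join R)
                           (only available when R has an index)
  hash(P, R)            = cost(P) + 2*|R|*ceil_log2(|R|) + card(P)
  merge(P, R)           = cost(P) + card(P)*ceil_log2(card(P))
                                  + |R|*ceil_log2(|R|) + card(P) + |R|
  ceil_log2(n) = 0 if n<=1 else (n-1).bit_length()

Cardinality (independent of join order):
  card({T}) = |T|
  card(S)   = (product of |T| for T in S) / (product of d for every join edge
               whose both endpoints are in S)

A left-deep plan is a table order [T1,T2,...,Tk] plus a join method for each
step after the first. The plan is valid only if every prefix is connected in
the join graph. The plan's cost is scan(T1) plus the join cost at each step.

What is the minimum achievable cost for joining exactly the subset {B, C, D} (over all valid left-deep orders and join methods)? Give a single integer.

Selinger DP over subsets of {B,C,D}:
  {B}: scan cost=150, card=150
  {C}: scan cost=120, card=120
  {D}: scan cost=500, card=500
  {BC}: card=3600; try (C,hash)→1980, (B,merge)→2430, (C,merge)→2460, (B,hash)→2640, (C,nl_idx)→4800, (B,nl)→18120 …(+1); best=1980 via (C,hash)
  {CD}: card=1200; try (C,hash)→2680, (C,nl_idx)→5200, (D,merge)→6080, (C,merge)→6460, (D,hash)→9240, (D,nl)→60120 …(+1); best=2680 via (C,hash)
  {BCD}: card=36000; try (B,hash)→6280, (D,hash)→14580, (B,merge)→18430, (D,merge)→53780, (B,nl)→182680, (D,nl)→1801980; best=6280 via (B,hash)

6280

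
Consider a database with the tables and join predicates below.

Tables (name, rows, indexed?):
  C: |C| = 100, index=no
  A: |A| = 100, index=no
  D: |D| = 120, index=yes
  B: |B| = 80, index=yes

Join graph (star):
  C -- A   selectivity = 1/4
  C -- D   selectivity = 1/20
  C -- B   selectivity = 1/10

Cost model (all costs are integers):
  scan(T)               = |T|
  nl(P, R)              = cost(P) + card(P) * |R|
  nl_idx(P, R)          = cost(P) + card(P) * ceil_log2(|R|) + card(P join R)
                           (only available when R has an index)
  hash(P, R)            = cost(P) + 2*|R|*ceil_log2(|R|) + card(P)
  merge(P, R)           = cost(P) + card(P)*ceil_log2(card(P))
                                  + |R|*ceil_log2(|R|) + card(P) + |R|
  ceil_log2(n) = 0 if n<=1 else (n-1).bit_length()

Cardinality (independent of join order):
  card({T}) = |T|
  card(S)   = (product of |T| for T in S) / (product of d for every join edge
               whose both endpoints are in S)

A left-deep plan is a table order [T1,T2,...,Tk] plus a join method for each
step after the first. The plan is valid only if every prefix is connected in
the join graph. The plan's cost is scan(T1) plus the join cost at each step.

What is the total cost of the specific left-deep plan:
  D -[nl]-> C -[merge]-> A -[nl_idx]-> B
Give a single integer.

step 1: scan D: cost=120, card=120
step 2: join C via nl
    card(P join C) = 120*100/(20) = 600
    cost = 120 + 120*100 = 12120
step 3: join A via merge
    card(P join A) = 600*100/(4) = 15000
    cost = 12120 + 600*10 + 100*7 + 600 + 100 = 19520
step 4: join B via nl_idx
    card(P join B) = 15000*80/(10) = 120000
    cost = 19520 + 15000*7 + 120000 = 244520

244520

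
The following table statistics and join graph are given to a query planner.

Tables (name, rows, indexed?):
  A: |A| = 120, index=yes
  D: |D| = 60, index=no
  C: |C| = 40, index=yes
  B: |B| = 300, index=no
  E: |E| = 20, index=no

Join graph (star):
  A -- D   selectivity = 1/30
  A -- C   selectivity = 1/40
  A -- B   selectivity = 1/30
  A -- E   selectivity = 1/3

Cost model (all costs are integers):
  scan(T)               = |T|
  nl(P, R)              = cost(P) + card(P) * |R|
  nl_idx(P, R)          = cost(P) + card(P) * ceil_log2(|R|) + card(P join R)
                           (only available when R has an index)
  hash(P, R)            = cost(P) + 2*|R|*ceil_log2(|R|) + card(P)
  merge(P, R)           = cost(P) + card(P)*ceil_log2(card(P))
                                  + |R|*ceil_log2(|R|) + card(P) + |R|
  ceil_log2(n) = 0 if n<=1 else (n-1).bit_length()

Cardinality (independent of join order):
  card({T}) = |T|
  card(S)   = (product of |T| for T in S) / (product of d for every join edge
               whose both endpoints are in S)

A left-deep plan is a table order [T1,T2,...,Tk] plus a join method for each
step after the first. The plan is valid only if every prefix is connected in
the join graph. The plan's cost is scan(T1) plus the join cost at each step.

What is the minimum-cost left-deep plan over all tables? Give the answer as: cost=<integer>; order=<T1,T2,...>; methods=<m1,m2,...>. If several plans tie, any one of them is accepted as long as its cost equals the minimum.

Selinger DP (subsets sized 1..n):
  {A}: scan cost=120, card=120
  {D}: scan cost=60, card=60
  {C}: scan cost=40, card=40
  {B}: scan cost=300, card=300
  {E}: scan cost=20, card=20
  {AD}: card=240; try (A,nl_idx)→720, (D,hash)→960, (A,merge)→1440, (D,merge)→1500, (A,hash)→1800, (A,nl)→7260 …(+1); best=720 via (A,nl_idx)
  {AC}: card=120; try (A,nl_idx)→440, (C,hash)→720, (C,nl_idx)→960, (A,merge)→1280, (C,merge)→1360, (A,hash)→1760 …(+2); best=440 via (A,nl_idx)
  {AB}: card=1200; try (A,hash)→2280, (A,nl_idx)→3600, (B,merge)→4080, (A,merge)→4260, (B,hash)→5640, (B,nl)→36120 …(+1); best=2280 via (A,hash)
  {AE}: card=800; try (E,hash)→440, (A,nl_idx)→960, (A,merge)→1100, (E,merge)→1200, (A,hash)→1720, (A,nl)→2420 …(+1); best=440 via (E,hash)
  {ACD}: card=240; try (D,hash)→1280, (C,hash)→1440, (D,merge)→1820, (C,nl_idx)→2400, (C,merge)→3160, (D,nl)→7640 …(+1); best=1280 via (D,hash)
  {ABD}: card=2400; try (D,hash)→4200, (B,merge)→5880, (B,hash)→6360, (D,merge)→17100, (B,nl)→72720, (D,nl)→74280; best=4200 via (D,hash)
  {ADE}: card=1600; try (E,hash)→1160, (D,hash)→1960, (E,merge)→3000, (E,nl)→5520, (D,merge)→9660, (D,nl)→48440; best=1160 via (E,hash)
  {ABC}: card=1200; try (C,hash)→3960, (B,merge)→4400, (B,hash)→5960, (C,nl_idx)→10680, (C,merge)→16960, (B,nl)→36440 …(+1); best=3960 via (C,hash)
  {ACE}: card=800; try (E,hash)→760, (E,merge)→1520, (C,hash)→1720, (E,nl)→2840, (C,nl_idx)→6040, (C,merge)→9520 …(+1); best=760 via (E,hash)
  {ABE}: card=8000; try (E,hash)→3680, (B,hash)→6640, (B,merge)→12240, (E,merge)→16800, (E,nl)→26280, (B,nl)→240440; best=3680 via (E,hash)
  {ABCD}: card=2400; try (D,hash)→5880, (B,merge)→6440, (B,hash)→6920, (C,hash)→7080, (D,merge)→18780, (C,nl_idx)→21000 …(+4); best=5880 via (D,hash)
  {ACDE}: card=1600; try (E,hash)→1720, (D,hash)→2280, (C,hash)→3240, (E,merge)→3560, (E,nl)→6080, (D,merge)→9980 …(+4); best=1720 via (E,hash)
  {ABDE}: card=16000; try (E,hash)→6800, (B,hash)→8160, (D,hash)→12400, (B,merge)→23360, (E,merge)→35520, (E,nl)→52200 …(+3); best=6800 via (E,hash)
  {ABCE}: card=8000; try (E,hash)→5360, (B,hash)→6960, (C,hash)→12160, (B,merge)→12560, (E,merge)→18480, (E,nl)→27960 …(+4); best=5360 via (E,hash)
  {ABCDE}: card=16000; try (E,hash)→8480, (B,hash)→8720, (D,hash)→14080, (C,hash)→23280, (B,merge)→23920, (E,merge)→37200 …(+7); best=8480 via (E,hash)

cost=8480; order=B,A,C,D,E; methods=hash,hash,hash,hash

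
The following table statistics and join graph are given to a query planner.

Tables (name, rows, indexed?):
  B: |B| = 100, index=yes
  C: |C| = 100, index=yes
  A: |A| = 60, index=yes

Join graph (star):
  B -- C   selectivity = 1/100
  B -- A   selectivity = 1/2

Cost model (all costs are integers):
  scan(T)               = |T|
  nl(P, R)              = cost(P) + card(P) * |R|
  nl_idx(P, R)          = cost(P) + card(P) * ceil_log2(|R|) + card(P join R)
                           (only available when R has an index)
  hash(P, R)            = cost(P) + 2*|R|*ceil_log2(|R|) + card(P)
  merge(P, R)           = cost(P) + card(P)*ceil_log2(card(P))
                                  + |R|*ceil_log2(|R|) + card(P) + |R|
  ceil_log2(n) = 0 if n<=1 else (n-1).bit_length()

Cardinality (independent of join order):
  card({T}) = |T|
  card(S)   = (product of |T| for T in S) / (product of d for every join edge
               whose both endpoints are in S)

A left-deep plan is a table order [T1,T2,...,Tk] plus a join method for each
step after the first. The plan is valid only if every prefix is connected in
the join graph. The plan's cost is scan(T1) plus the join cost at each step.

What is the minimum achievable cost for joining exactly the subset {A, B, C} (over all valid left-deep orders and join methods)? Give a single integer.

Selinger DP over subsets of {A,B,C}:
  {B}: scan cost=100, card=100
  {C}: scan cost=100, card=100
  {A}: scan cost=60, card=60
  {BC}: card=100; try (C,nl_idx)→900, (B,nl_idx)→900, (C,hash)→1600, (B,hash)→1600, (C,merge)→1700, (B,merge)→1700 …(+2); best=900 via (C,nl_idx)
  {AB}: card=3000; try (A,hash)→920, (B,merge)→1280, (A,merge)→1320, (B,hash)→1520, (B,nl_idx)→3480, (A,nl_idx)→3700 …(+2); best=920 via (A,hash)
  {ABC}: card=3000; try (A,hash)→1720, (A,merge)→2120, (A,nl_idx)→4500, (C,hash)→5320, (A,nl)→6900, (C,nl_idx)→24920 …(+2); best=1720 via (A,hash)

1720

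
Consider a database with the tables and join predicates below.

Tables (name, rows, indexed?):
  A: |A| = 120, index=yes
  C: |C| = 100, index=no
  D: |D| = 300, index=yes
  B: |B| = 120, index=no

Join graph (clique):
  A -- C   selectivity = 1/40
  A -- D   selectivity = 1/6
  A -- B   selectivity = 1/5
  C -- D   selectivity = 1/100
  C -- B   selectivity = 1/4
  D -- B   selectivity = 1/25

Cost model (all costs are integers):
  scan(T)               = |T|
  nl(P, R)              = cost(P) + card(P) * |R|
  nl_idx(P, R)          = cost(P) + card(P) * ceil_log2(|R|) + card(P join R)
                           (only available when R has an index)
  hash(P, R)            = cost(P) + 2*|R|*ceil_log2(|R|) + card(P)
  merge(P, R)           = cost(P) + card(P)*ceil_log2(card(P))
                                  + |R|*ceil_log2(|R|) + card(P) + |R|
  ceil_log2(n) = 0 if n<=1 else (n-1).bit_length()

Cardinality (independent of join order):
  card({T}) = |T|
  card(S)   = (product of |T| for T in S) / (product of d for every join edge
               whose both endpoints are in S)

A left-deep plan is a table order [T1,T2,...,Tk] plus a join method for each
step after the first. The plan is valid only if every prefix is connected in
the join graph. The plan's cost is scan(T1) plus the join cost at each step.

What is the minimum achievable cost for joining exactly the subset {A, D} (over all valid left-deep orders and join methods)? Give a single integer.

2280

Selinger DP over subsets of {A,D}:
  {A}: scan cost=120, card=120
  {D}: scan cost=300, card=300
  {AD}: card=6000; try (A,hash)→2280, (D,merge)→4080, (A,merge)→4260, (D,hash)→5640, (D,nl_idx)→7200, (A,nl_idx)→8400 …(+2); best=2280 via (A,hash)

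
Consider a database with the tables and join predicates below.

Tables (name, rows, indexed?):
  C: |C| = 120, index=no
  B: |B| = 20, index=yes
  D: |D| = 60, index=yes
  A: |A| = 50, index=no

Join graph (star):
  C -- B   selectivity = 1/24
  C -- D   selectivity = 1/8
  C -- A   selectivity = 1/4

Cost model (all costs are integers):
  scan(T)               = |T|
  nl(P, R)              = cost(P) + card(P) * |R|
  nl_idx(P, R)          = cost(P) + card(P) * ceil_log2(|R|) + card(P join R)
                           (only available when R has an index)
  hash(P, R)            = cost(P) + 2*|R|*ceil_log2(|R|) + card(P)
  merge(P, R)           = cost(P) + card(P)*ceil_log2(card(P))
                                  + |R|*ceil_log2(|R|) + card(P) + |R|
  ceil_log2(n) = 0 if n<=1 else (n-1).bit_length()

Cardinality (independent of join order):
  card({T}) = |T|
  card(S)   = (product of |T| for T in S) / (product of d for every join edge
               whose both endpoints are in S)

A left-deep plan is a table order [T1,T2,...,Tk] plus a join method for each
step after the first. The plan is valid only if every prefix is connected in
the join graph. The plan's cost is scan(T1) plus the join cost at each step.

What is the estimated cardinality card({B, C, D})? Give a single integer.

750

Tables in S: B(20), C(120), D(60)
Edges inside S: C-B(d=24), C-D(d=8)
numerator = 20 * 120 * 60 = 144000
denominator = 24 * 8 = 192
card(S) = 144000 / 192 = 750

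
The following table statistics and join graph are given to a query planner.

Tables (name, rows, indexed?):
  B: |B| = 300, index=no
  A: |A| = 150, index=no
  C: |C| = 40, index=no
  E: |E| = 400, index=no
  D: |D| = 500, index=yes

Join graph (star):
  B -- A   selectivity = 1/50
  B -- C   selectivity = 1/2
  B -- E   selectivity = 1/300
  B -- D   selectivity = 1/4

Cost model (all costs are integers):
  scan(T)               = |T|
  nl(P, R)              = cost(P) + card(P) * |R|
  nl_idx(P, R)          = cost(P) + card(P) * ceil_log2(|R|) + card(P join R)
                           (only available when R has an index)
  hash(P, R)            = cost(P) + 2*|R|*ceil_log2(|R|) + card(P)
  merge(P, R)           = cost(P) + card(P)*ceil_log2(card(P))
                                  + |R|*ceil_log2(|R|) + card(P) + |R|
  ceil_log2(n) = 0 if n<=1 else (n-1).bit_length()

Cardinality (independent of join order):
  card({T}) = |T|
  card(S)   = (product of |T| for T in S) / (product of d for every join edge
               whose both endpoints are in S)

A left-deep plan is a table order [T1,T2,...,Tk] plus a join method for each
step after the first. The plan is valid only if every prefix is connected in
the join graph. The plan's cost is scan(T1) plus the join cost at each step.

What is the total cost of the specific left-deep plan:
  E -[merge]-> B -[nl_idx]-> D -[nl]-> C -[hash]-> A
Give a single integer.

3063400

step 1: scan E: cost=400, card=400
step 2: join B via merge
    card(P join B) = 400*300/(300) = 400
    cost = 400 + 400*9 + 300*9 + 400 + 300 = 7400
step 3: join D via nl_idx
    card(P join D) = 400*500/(4) = 50000
    cost = 7400 + 400*9 + 50000 = 61000
step 4: join C via nl
    card(P join C) = 50000*40/(2) = 1000000
    cost = 61000 + 50000*40 = 2061000
step 5: join A via hash
    card(P join A) = 1000000*150/(50) = 3000000
    cost = 2061000 + 2*150*8 + 1000000 = 3063400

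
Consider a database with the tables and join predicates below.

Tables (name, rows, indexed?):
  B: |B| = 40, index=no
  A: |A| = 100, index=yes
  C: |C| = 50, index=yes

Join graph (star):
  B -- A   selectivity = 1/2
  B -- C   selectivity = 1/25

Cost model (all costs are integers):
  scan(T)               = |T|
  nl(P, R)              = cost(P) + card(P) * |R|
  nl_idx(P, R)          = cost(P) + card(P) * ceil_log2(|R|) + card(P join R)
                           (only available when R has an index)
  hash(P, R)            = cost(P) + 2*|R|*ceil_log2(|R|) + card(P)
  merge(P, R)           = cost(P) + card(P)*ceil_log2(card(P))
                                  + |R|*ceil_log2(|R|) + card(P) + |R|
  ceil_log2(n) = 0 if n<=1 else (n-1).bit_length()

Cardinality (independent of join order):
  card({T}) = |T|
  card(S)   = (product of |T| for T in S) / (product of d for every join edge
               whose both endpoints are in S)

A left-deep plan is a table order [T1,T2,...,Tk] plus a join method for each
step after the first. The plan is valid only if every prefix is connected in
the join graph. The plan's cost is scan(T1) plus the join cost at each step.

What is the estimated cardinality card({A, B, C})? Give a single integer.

Tables in S: A(100), B(40), C(50)
Edges inside S: B-A(d=2), B-C(d=25)
numerator = 100 * 40 * 50 = 200000
denominator = 2 * 25 = 50
card(S) = 200000 / 50 = 4000

4000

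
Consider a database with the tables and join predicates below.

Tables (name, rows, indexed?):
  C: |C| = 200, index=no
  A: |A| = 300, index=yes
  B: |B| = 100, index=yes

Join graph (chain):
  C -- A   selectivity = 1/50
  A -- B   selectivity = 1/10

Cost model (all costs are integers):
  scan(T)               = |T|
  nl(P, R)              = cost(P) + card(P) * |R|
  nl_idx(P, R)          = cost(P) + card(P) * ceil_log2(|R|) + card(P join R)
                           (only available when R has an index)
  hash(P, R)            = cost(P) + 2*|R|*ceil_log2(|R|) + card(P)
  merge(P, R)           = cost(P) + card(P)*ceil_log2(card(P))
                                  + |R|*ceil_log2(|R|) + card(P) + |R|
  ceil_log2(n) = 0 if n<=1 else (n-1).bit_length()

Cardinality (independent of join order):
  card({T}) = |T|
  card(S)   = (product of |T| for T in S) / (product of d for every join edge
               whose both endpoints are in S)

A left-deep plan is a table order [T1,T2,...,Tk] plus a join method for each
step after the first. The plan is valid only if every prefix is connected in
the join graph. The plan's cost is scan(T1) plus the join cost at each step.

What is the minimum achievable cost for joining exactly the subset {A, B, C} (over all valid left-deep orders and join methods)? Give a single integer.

5800

Selinger DP over subsets of {A,B,C}:
  {C}: scan cost=200, card=200
  {A}: scan cost=300, card=300
  {B}: scan cost=100, card=100
  {AC}: card=1200; try (A,nl_idx)→3200, (C,hash)→3800, (A,merge)→5000, (C,merge)→5100, (A,hash)→5800, (A,nl)→60200 …(+1); best=3200 via (A,nl_idx)
  {AB}: card=3000; try (B,hash)→2000, (A,merge)→3900, (A,nl_idx)→4000, (B,merge)→4100, (B,nl_idx)→5400, (A,hash)→5600 …(+2); best=2000 via (B,hash)
  {ABC}: card=12000; try (B,hash)→5800, (C,hash)→8200, (B,merge)→18400, (B,nl_idx)→23600, (C,merge)→42800, (B,nl)→123200 …(+1); best=5800 via (B,hash)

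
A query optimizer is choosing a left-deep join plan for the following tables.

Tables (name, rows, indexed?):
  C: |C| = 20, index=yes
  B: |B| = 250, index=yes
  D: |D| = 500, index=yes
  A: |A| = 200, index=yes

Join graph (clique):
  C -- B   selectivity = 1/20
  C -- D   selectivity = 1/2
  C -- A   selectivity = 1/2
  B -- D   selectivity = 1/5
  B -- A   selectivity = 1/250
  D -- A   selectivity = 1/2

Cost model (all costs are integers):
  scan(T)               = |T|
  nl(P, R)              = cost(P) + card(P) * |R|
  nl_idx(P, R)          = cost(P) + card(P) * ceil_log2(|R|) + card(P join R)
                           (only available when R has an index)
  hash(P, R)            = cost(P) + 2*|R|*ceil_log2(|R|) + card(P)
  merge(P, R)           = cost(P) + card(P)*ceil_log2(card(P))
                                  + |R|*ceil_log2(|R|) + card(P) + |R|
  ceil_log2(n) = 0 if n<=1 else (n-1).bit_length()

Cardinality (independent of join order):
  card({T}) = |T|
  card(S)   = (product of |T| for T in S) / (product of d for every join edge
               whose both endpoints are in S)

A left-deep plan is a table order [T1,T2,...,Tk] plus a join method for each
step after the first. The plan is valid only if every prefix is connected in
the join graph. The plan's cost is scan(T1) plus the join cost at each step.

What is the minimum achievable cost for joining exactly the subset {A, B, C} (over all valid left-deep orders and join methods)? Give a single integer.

2400

Selinger DP over subsets of {A,B,C}:
  {C}: scan cost=20, card=20
  {B}: scan cost=250, card=250
  {A}: scan cost=200, card=200
  {BC}: card=250; try (B,nl_idx)→430, (C,hash)→700, (C,nl_idx)→1750, (B,merge)→2390, (C,merge)→2620, (B,hash)→4040 …(+2); best=430 via (B,nl_idx)
  {AC}: card=2000; try (C,hash)→600, (A,merge)→1940, (C,merge)→2120, (A,nl_idx)→2180, (C,nl_idx)→3200, (A,hash)→3240 …(+2); best=600 via (C,hash)
  {AB}: card=200; try (B,nl_idx)→2000, (A,nl_idx)→2450, (A,hash)→3700, (B,merge)→4250, (A,merge)→4300, (B,hash)→4400 …(+2); best=2000 via (B,nl_idx)
  {ABC}: card=100; try (C,hash)→2400, (A,nl_idx)→2530, (C,nl_idx)→3100, (A,hash)→3880, (C,merge)→3920, (A,merge)→4480 …(+6); best=2400 via (C,hash)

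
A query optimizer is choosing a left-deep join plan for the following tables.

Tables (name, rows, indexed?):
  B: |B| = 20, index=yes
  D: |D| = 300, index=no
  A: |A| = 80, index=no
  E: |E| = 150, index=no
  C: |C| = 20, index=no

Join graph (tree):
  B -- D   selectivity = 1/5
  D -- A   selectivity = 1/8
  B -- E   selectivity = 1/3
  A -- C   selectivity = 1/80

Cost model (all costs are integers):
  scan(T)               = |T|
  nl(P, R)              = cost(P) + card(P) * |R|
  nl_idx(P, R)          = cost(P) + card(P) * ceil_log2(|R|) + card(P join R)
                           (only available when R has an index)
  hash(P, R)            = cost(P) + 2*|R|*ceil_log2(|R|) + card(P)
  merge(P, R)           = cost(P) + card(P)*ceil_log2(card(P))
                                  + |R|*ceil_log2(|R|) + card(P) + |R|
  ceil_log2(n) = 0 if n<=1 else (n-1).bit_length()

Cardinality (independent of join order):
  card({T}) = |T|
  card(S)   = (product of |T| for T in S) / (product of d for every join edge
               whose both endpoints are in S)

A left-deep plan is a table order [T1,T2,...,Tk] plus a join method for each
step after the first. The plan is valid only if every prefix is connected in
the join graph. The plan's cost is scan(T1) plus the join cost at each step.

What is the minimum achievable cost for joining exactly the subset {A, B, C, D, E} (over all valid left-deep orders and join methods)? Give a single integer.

9830

Selinger DP over subsets of {A,B,C,D,E}:
  {B}: scan cost=20, card=20
  {D}: scan cost=300, card=300
  {A}: scan cost=80, card=80
  {E}: scan cost=150, card=150
  {C}: scan cost=20, card=20
  {BD}: card=1200; try (B,hash)→800, (B,nl_idx)→3000, (D,merge)→3140, (B,merge)→3420, (D,hash)→5440, (D,nl)→6020 …(+1); best=800 via (B,hash)
  {BE}: card=1000; try (B,hash)→500, (E,merge)→1490, (B,merge)→1620, (B,nl_idx)→1900, (E,hash)→2440, (E,nl)→3020 …(+1); best=500 via (B,hash)
  {AD}: card=3000; try (A,hash)→1720, (D,merge)→3720, (A,merge)→3940, (D,hash)→5560, (D,nl)→24080, (A,nl)→24300; best=1720 via (A,hash)
  {AC}: card=20; try (C,hash)→360, (A,merge)→780, (C,merge)→840, (A,hash)→1160, (A,nl)→1620, (C,nl)→1680; best=360 via (C,hash)
  {ABD}: card=12000; try (A,hash)→3120, (B,hash)→4920, (A,merge)→15840, (B,nl_idx)→28720, (B,merge)→40840, (B,nl)→61720 …(+1); best=3120 via (A,hash)
  {BDE}: card=60000; try (E,hash)→4400, (D,hash)→6900, (D,merge)→14500, (E,merge)→16550, (E,nl)→180800, (D,nl)→300500; best=4400 via (E,hash)
  {ACD}: card=750; try (D,merge)→3480, (C,hash)→4920, (D,hash)→5780, (D,nl)→6360, (C,merge)→40840, (C,nl)→61720; best=3480 via (D,merge)
  {ABDE}: card=600000; try (E,hash)→17520, (A,hash)→65520, (E,merge)→184470, (A,merge)→1025040, (E,nl)→1803120, (A,nl)→4804400; best=17520 via (E,hash)
  {ABCD}: card=3000; try (B,hash)→4430, (B,nl_idx)→10230, (B,merge)→11850, (C,hash)→15320, (B,nl)→18480, (C,merge)→183240 …(+1); best=4430 via (B,hash)
  {ABCDE}: card=150000; try (E,hash)→9830, (E,merge)→44780, (E,nl)→454430, (C,hash)→617720, (C,nl)→12017520, (C,merge)→12617640; best=9830 via (E,hash)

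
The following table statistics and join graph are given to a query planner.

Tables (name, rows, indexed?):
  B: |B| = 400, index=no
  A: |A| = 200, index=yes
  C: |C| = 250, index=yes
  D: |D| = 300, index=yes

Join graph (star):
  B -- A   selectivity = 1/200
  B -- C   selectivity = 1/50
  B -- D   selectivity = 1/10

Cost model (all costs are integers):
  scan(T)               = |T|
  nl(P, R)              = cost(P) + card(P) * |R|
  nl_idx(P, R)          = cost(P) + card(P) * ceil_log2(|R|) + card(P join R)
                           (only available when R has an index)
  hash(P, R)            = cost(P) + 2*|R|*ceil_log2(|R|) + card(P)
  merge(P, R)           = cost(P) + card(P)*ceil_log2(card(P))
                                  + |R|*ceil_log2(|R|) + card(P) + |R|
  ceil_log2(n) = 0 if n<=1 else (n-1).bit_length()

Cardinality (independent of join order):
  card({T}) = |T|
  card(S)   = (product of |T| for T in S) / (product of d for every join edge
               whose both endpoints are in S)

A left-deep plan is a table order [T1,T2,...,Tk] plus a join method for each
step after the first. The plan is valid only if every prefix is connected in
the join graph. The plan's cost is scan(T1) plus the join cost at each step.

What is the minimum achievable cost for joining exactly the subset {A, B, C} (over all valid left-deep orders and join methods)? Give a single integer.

Selinger DP over subsets of {A,B,C}:
  {B}: scan cost=400, card=400
  {A}: scan cost=200, card=200
  {C}: scan cost=250, card=250
  {AB}: card=400; try (A,hash)→4000, (A,nl_idx)→4000, (B,merge)→6000, (A,merge)→6200, (B,hash)→7600, (B,nl)→80200 …(+1); best=4000 via (A,hash)
  {BC}: card=2000; try (C,hash)→4800, (C,nl_idx)→5600, (B,merge)→6500, (C,merge)→6650, (B,hash)→7700, (B,nl)→100250 …(+1); best=4800 via (C,hash)
  {ABC}: card=2000; try (C,hash)→8400, (C,nl_idx)→9200, (A,hash)→10000, (C,merge)→10250, (A,nl_idx)→22800, (A,merge)→30600 …(+2); best=8400 via (C,hash)

8400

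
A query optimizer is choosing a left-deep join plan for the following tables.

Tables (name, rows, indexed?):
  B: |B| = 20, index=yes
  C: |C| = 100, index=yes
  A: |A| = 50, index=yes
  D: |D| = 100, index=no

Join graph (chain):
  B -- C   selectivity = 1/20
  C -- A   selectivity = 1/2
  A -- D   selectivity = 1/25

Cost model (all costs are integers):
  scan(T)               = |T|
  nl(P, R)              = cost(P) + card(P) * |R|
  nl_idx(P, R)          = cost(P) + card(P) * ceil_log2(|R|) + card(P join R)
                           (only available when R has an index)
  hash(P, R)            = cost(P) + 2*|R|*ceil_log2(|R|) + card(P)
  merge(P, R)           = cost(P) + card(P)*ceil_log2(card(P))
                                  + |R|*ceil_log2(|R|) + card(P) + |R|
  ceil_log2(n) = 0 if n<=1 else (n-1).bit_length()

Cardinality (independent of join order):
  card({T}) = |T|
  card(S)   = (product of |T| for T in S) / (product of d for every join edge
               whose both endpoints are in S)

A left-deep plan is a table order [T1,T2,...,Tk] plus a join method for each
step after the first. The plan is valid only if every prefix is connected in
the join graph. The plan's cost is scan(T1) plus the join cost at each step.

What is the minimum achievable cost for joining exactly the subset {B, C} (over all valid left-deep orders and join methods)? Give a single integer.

Selinger DP over subsets of {B,C}:
  {B}: scan cost=20, card=20
  {C}: scan cost=100, card=100
  {BC}: card=100; try (C,nl_idx)→260, (B,hash)→400, (B,nl_idx)→700, (C,merge)→940, (B,merge)→1020, (C,hash)→1440 …(+2); best=260 via (C,nl_idx)

260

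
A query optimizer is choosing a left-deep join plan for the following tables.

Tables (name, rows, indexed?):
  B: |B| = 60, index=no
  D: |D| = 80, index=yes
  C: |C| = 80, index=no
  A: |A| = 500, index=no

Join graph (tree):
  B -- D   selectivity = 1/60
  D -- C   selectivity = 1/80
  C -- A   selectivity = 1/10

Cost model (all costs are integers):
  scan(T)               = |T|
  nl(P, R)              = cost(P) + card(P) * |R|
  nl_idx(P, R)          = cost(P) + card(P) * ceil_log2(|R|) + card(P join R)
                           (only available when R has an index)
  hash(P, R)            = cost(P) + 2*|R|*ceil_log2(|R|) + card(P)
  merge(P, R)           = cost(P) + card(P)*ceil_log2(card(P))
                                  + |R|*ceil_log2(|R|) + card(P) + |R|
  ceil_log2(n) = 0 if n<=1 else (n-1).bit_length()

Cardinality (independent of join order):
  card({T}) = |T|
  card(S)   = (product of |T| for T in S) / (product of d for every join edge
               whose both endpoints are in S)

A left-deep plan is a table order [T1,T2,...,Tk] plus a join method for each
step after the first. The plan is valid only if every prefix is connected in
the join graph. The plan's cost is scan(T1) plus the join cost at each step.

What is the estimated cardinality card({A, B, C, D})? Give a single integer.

Tables in S: A(500), B(60), C(80), D(80)
Edges inside S: B-D(d=60), D-C(d=80), C-A(d=10)
numerator = 500 * 60 * 80 * 80 = 192000000
denominator = 60 * 80 * 10 = 48000
card(S) = 192000000 / 48000 = 4000

4000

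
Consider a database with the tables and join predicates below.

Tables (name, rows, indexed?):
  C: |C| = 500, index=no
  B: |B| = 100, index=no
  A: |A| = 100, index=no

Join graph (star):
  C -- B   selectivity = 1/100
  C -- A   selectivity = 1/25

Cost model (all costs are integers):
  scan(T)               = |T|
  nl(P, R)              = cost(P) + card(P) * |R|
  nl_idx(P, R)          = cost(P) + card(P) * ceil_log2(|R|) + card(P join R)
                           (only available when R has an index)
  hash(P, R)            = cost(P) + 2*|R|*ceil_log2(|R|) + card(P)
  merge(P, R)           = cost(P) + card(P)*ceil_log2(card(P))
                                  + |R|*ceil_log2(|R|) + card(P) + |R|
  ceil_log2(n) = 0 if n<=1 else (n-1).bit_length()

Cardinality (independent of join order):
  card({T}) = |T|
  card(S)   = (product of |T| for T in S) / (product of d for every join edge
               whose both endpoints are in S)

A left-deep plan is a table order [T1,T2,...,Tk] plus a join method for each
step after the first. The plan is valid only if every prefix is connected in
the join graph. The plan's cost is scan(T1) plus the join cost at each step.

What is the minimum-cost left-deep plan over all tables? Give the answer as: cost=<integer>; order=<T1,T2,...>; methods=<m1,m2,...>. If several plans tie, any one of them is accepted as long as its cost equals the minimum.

Selinger DP (subsets sized 1..n):
  {C}: scan cost=500, card=500
  {B}: scan cost=100, card=100
  {A}: scan cost=100, card=100
  {BC}: card=500; try (B,hash)→2400, (C,merge)→5900, (B,merge)→6300, (C,hash)→9200, (C,nl)→50100, (B,nl)→50500; best=2400 via (B,hash)
  {AC}: card=2000; try (A,hash)→2400, (C,merge)→5900, (A,merge)→6300, (C,hash)→9200, (C,nl)→50100, (A,nl)→50500; best=2400 via (A,hash)
  {ABC}: card=2000; try (A,hash)→4300, (B,hash)→5800, (A,merge)→8200, (B,merge)→27200, (A,nl)→52400, (B,nl)→202400; best=4300 via (A,hash)

cost=4300; order=C,B,A; methods=hash,hash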